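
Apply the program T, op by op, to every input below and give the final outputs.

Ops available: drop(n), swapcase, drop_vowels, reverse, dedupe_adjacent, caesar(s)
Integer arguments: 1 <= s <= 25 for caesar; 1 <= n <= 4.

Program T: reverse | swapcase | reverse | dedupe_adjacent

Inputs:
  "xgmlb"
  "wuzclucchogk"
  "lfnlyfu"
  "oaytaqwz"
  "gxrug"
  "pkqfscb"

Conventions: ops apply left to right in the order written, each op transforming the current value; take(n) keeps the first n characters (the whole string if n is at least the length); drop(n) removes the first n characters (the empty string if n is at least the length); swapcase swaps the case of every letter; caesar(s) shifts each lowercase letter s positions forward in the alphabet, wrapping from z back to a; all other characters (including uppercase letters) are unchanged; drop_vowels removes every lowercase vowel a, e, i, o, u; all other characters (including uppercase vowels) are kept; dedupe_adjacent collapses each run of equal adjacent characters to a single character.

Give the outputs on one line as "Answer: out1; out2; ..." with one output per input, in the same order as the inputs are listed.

"XGMLB"; "WUZCLUCHOGK"; "LFNLYFU"; "OAYTAQWZ"; "GXRUG"; "PKQFSCB"

Execution, op by op:
  "xgmlb" -> "blmgx" -> "BLMGX" -> "XGMLB" -> "XGMLB"
  "wuzclucchogk" -> "kgohcculczuw" -> "KGOHCCULCZUW" -> "WUZCLUCCHOGK" -> "WUZCLUCHOGK"
  "lfnlyfu" -> "ufylnfl" -> "UFYLNFL" -> "LFNLYFU" -> "LFNLYFU"
  "oaytaqwz" -> "zwqatyao" -> "ZWQATYAO" -> "OAYTAQWZ" -> "OAYTAQWZ"
  "gxrug" -> "gurxg" -> "GURXG" -> "GXRUG" -> "GXRUG"
  "pkqfscb" -> "bcsfqkp" -> "BCSFQKP" -> "PKQFSCB" -> "PKQFSCB"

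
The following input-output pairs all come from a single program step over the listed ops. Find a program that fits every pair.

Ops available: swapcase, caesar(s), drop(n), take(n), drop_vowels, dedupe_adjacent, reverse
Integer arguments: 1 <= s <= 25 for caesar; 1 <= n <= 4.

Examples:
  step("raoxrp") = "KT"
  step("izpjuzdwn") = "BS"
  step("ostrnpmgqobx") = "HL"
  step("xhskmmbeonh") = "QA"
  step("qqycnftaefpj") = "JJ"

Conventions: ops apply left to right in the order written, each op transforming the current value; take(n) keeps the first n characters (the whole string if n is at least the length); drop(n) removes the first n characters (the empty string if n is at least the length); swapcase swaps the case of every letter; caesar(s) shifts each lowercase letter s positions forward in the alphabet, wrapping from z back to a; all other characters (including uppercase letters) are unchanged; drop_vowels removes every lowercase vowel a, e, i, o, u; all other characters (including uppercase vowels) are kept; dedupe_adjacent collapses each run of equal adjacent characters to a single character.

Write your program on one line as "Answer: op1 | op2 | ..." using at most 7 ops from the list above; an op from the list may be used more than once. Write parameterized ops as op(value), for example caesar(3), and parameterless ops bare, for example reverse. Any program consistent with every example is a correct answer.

reverse | caesar(21) | reverse | caesar(24) | swapcase | take(2)

Check, running the answer program on each example:
  "raoxrp" -> "prxoar" -> "kmsjvm" -> "mvjsmk" -> "kthqki" -> "KTHQKI" -> "KT"
  "izpjuzdwn" -> "nwdzujpzi" -> "iryupekud" -> "dukepuyri" -> "bsicnswpg" -> "BSICNSWPG" -> "BS"
  "ostrnpmgqobx" -> "xboqgmpnrtso" -> "swjlbhkimonj" -> "jnomikhbljws" -> "hlmkgifzjhuq" -> "HLMKGIFZJHUQ" -> "HL"
  "xhskmmbeonh" -> "hnoebmmkshx" -> "cijzwhhfncs" -> "scnfhhwzjic" -> "qaldffuxhga" -> "QALDFFUXHGA" -> "QA"
  "qqycnftaefpj" -> "jpfeatfncyqq" -> "ekazvoaixtll" -> "lltxiaovzake" -> "jjrvgymtxyic" -> "JJRVGYMTXYIC" -> "JJ"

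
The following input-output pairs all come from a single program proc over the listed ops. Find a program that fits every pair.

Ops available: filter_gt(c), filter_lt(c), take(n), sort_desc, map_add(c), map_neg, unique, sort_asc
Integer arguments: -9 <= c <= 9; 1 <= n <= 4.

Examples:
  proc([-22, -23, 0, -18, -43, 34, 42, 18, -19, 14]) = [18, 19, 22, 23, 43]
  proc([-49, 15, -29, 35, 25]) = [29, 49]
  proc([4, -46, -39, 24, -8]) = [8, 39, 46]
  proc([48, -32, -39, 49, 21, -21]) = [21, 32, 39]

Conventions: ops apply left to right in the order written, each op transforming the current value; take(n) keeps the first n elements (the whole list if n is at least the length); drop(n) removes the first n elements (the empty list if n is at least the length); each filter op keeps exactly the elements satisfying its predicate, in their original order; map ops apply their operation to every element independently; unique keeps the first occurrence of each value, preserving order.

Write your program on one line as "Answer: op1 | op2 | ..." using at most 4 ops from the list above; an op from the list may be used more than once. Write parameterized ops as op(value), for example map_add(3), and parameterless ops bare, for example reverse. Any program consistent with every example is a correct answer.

map_neg | filter_gt(4) | sort_asc

Check, running the answer program on each example:
  [-22, -23, 0, -18, -43, 34, 42, 18, -19, 14] -> [22, 23, 0, 18, 43, -34, -42, -18, 19, -14] -> [22, 23, 18, 43, 19] -> [18, 19, 22, 23, 43]
  [-49, 15, -29, 35, 25] -> [49, -15, 29, -35, -25] -> [49, 29] -> [29, 49]
  [4, -46, -39, 24, -8] -> [-4, 46, 39, -24, 8] -> [46, 39, 8] -> [8, 39, 46]
  [48, -32, -39, 49, 21, -21] -> [-48, 32, 39, -49, -21, 21] -> [32, 39, 21] -> [21, 32, 39]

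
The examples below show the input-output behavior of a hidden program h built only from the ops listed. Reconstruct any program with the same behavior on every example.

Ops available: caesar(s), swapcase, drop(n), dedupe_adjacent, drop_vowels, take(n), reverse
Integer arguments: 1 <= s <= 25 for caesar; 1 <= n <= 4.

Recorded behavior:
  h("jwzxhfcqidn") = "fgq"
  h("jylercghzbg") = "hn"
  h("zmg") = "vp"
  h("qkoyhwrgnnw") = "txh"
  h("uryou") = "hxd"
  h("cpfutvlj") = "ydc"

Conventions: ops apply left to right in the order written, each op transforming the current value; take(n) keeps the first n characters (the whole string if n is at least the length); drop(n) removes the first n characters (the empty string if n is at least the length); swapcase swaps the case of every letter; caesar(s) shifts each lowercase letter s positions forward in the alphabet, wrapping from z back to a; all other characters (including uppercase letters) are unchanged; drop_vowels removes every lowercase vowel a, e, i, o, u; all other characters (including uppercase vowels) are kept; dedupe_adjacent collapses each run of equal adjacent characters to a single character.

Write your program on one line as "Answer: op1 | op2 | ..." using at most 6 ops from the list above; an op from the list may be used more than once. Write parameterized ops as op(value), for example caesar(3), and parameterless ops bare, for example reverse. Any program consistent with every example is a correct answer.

drop(1) | dedupe_adjacent | take(4) | caesar(9) | drop_vowels | take(3)

Check, running the answer program on each example:
  "jwzxhfcqidn" -> "wzxhfcqidn" -> "wzxhfcqidn" -> "wzxh" -> "figq" -> "fgq" -> "fgq"
  "jylercghzbg" -> "ylercghzbg" -> "ylercghzbg" -> "yler" -> "huna" -> "hn" -> "hn"
  "zmg" -> "mg" -> "mg" -> "mg" -> "vp" -> "vp" -> "vp"
  "qkoyhwrgnnw" -> "koyhwrgnnw" -> "koyhwrgnw" -> "koyh" -> "txhq" -> "txhq" -> "txh"
  "uryou" -> "ryou" -> "ryou" -> "ryou" -> "ahxd" -> "hxd" -> "hxd"
  "cpfutvlj" -> "pfutvlj" -> "pfutvlj" -> "pfut" -> "yodc" -> "ydc" -> "ydc"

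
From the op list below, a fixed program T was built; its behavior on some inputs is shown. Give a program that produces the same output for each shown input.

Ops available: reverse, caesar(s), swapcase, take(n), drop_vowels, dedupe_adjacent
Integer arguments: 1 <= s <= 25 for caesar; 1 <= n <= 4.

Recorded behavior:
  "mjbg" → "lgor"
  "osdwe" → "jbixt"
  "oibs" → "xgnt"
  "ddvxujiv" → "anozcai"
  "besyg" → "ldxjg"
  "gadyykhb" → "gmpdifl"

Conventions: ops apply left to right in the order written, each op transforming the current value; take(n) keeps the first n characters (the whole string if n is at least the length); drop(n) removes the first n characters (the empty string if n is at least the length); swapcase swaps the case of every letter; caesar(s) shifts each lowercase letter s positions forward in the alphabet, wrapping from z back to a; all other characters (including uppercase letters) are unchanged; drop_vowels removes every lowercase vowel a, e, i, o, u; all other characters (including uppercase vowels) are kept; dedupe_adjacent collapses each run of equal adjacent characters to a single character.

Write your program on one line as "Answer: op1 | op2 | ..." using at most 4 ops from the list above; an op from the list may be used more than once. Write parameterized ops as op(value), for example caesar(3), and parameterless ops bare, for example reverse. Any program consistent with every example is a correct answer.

dedupe_adjacent | caesar(11) | caesar(20) | reverse

Check, running the answer program on each example:
  "mjbg" -> "mjbg" -> "xumr" -> "rogl" -> "lgor"
  "osdwe" -> "osdwe" -> "zdohp" -> "txibj" -> "jbixt"
  "oibs" -> "oibs" -> "ztmd" -> "tngx" -> "xgnt"
  "ddvxujiv" -> "dvxujiv" -> "ogifutg" -> "iaczona" -> "anozcai"
  "besyg" -> "besyg" -> "mpdjr" -> "gjxdl" -> "ldxjg"
  "gadyykhb" -> "gadykhb" -> "rlojvsm" -> "lfidpmg" -> "gmpdifl"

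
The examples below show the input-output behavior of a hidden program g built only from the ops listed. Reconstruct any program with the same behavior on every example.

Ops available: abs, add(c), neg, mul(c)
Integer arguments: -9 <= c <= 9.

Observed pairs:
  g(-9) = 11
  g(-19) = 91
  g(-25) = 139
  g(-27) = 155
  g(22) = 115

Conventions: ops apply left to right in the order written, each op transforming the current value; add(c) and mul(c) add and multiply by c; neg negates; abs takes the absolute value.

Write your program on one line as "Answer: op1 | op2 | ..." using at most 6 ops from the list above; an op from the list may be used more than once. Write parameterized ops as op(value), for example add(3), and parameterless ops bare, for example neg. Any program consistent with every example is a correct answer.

abs | add(-8) | mul(8) | neg | add(-3) | neg

Check, running the answer program on each example:
  -9 -> 9 -> 1 -> 8 -> -8 -> -11 -> 11
  -19 -> 19 -> 11 -> 88 -> -88 -> -91 -> 91
  -25 -> 25 -> 17 -> 136 -> -136 -> -139 -> 139
  -27 -> 27 -> 19 -> 152 -> -152 -> -155 -> 155
  22 -> 22 -> 14 -> 112 -> -112 -> -115 -> 115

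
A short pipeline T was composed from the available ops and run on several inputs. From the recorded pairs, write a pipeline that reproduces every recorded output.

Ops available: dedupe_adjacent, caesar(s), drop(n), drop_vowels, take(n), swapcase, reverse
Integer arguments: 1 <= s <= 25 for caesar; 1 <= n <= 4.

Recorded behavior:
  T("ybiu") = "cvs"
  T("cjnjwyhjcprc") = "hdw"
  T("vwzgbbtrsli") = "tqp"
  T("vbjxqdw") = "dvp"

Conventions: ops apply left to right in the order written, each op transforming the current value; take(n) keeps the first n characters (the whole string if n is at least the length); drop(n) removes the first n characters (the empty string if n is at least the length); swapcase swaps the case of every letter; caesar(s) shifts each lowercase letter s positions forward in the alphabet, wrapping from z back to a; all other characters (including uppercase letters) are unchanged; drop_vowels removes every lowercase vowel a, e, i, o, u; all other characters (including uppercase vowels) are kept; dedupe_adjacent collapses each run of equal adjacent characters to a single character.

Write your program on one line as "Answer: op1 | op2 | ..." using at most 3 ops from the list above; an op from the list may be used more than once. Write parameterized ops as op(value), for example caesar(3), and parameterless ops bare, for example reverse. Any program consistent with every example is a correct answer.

take(3) | caesar(20) | reverse

Check, running the answer program on each example:
  "ybiu" -> "ybi" -> "svc" -> "cvs"
  "cjnjwyhjcprc" -> "cjn" -> "wdh" -> "hdw"
  "vwzgbbtrsli" -> "vwz" -> "pqt" -> "tqp"
  "vbjxqdw" -> "vbj" -> "pvd" -> "dvp"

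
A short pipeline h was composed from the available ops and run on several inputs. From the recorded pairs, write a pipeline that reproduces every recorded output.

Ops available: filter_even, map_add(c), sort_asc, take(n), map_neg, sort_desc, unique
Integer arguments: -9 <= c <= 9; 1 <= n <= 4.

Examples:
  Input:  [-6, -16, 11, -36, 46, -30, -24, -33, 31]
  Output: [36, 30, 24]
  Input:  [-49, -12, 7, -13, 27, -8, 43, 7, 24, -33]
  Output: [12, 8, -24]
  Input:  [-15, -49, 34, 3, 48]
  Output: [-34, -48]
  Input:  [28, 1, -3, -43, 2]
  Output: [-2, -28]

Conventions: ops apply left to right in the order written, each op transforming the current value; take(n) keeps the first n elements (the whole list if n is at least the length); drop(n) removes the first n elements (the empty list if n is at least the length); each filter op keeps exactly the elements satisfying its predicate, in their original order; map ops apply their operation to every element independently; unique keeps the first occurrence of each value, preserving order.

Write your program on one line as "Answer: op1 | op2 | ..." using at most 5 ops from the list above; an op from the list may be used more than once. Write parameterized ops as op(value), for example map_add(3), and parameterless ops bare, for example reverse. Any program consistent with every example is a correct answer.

map_neg | sort_desc | unique | filter_even | take(3)

Check, running the answer program on each example:
  [-6, -16, 11, -36, 46, -30, -24, -33, 31] -> [6, 16, -11, 36, -46, 30, 24, 33, -31] -> [36, 33, 30, 24, 16, 6, -11, -31, -46] -> [36, 33, 30, 24, 16, 6, -11, -31, -46] -> [36, 30, 24, 16, 6, -46] -> [36, 30, 24]
  [-49, -12, 7, -13, 27, -8, 43, 7, 24, -33] -> [49, 12, -7, 13, -27, 8, -43, -7, -24, 33] -> [49, 33, 13, 12, 8, -7, -7, -24, -27, -43] -> [49, 33, 13, 12, 8, -7, -24, -27, -43] -> [12, 8, -24] -> [12, 8, -24]
  [-15, -49, 34, 3, 48] -> [15, 49, -34, -3, -48] -> [49, 15, -3, -34, -48] -> [49, 15, -3, -34, -48] -> [-34, -48] -> [-34, -48]
  [28, 1, -3, -43, 2] -> [-28, -1, 3, 43, -2] -> [43, 3, -1, -2, -28] -> [43, 3, -1, -2, -28] -> [-2, -28] -> [-2, -28]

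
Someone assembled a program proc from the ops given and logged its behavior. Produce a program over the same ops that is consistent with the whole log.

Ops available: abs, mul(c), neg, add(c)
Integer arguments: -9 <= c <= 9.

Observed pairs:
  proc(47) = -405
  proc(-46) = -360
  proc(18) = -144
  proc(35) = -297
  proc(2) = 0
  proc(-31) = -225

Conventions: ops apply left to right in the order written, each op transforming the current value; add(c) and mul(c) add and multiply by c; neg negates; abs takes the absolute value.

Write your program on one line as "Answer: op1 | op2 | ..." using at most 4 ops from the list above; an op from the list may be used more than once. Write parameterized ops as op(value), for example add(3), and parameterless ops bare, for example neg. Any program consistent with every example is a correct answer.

add(2) | abs | add(-4) | mul(-9)

Check, running the answer program on each example:
  47 -> 49 -> 49 -> 45 -> -405
  -46 -> -44 -> 44 -> 40 -> -360
  18 -> 20 -> 20 -> 16 -> -144
  35 -> 37 -> 37 -> 33 -> -297
  2 -> 4 -> 4 -> 0 -> 0
  -31 -> -29 -> 29 -> 25 -> -225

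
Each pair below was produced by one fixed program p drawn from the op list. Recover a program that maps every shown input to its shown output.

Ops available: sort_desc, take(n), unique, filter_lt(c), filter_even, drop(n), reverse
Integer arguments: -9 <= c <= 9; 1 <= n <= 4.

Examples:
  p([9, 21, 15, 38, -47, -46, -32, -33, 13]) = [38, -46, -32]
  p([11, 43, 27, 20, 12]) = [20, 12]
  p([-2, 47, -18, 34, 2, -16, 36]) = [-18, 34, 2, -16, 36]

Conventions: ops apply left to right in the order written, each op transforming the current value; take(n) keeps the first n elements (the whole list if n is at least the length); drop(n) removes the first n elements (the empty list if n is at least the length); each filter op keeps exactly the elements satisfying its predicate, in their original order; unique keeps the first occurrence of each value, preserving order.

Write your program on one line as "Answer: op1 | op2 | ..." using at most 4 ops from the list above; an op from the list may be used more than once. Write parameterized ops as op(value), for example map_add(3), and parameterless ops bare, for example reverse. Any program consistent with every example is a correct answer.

drop(1) | reverse | filter_even | reverse

Check, running the answer program on each example:
  [9, 21, 15, 38, -47, -46, -32, -33, 13] -> [21, 15, 38, -47, -46, -32, -33, 13] -> [13, -33, -32, -46, -47, 38, 15, 21] -> [-32, -46, 38] -> [38, -46, -32]
  [11, 43, 27, 20, 12] -> [43, 27, 20, 12] -> [12, 20, 27, 43] -> [12, 20] -> [20, 12]
  [-2, 47, -18, 34, 2, -16, 36] -> [47, -18, 34, 2, -16, 36] -> [36, -16, 2, 34, -18, 47] -> [36, -16, 2, 34, -18] -> [-18, 34, 2, -16, 36]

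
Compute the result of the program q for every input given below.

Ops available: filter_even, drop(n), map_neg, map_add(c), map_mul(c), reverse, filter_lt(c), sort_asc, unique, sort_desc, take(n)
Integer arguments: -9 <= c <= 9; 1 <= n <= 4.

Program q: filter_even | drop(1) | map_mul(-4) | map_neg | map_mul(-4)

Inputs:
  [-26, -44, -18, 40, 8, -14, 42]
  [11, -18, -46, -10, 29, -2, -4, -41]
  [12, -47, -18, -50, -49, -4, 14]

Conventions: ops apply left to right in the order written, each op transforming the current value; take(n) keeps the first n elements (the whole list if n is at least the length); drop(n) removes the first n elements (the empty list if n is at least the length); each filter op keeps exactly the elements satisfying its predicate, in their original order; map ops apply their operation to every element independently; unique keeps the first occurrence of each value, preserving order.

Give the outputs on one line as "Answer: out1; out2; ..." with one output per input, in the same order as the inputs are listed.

Execution, op by op:
  [-26, -44, -18, 40, 8, -14, 42] -> [-26, -44, -18, 40, 8, -14, 42] -> [-44, -18, 40, 8, -14, 42] -> [176, 72, -160, -32, 56, -168] -> [-176, -72, 160, 32, -56, 168] -> [704, 288, -640, -128, 224, -672]
  [11, -18, -46, -10, 29, -2, -4, -41] -> [-18, -46, -10, -2, -4] -> [-46, -10, -2, -4] -> [184, 40, 8, 16] -> [-184, -40, -8, -16] -> [736, 160, 32, 64]
  [12, -47, -18, -50, -49, -4, 14] -> [12, -18, -50, -4, 14] -> [-18, -50, -4, 14] -> [72, 200, 16, -56] -> [-72, -200, -16, 56] -> [288, 800, 64, -224]

[704, 288, -640, -128, 224, -672]; [736, 160, 32, 64]; [288, 800, 64, -224]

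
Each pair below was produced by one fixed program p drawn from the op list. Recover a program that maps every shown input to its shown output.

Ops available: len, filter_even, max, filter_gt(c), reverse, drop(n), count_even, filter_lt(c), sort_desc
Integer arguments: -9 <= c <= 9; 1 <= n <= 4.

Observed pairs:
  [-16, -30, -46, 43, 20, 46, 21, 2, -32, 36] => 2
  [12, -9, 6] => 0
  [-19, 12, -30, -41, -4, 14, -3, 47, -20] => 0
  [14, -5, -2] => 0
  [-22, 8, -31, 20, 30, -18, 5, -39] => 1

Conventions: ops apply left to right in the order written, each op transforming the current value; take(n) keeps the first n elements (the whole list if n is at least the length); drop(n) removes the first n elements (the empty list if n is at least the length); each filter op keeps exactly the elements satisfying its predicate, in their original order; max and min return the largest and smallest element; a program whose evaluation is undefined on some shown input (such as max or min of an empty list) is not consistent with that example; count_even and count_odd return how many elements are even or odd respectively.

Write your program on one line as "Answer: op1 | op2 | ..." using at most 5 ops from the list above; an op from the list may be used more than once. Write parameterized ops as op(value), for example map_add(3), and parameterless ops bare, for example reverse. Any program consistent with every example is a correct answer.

filter_gt(-3) | filter_gt(7) | drop(2) | count_even

Check, running the answer program on each example:
  [-16, -30, -46, 43, 20, 46, 21, 2, -32, 36] -> [43, 20, 46, 21, 2, 36] -> [43, 20, 46, 21, 36] -> [46, 21, 36] -> 2
  [12, -9, 6] -> [12, 6] -> [12] -> [] -> 0
  [-19, 12, -30, -41, -4, 14, -3, 47, -20] -> [12, 14, 47] -> [12, 14, 47] -> [47] -> 0
  [14, -5, -2] -> [14, -2] -> [14] -> [] -> 0
  [-22, 8, -31, 20, 30, -18, 5, -39] -> [8, 20, 30, 5] -> [8, 20, 30] -> [30] -> 1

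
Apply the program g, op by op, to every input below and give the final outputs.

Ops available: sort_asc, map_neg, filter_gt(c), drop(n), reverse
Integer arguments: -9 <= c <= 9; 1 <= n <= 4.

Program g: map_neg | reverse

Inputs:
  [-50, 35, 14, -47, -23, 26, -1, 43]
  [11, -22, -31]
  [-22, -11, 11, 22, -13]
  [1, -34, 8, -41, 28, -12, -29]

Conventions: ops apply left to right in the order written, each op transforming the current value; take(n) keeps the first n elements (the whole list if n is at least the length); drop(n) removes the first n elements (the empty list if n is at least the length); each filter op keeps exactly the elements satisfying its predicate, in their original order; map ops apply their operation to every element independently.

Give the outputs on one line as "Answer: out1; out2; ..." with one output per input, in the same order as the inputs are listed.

Execution, op by op:
  [-50, 35, 14, -47, -23, 26, -1, 43] -> [50, -35, -14, 47, 23, -26, 1, -43] -> [-43, 1, -26, 23, 47, -14, -35, 50]
  [11, -22, -31] -> [-11, 22, 31] -> [31, 22, -11]
  [-22, -11, 11, 22, -13] -> [22, 11, -11, -22, 13] -> [13, -22, -11, 11, 22]
  [1, -34, 8, -41, 28, -12, -29] -> [-1, 34, -8, 41, -28, 12, 29] -> [29, 12, -28, 41, -8, 34, -1]

[-43, 1, -26, 23, 47, -14, -35, 50]; [31, 22, -11]; [13, -22, -11, 11, 22]; [29, 12, -28, 41, -8, 34, -1]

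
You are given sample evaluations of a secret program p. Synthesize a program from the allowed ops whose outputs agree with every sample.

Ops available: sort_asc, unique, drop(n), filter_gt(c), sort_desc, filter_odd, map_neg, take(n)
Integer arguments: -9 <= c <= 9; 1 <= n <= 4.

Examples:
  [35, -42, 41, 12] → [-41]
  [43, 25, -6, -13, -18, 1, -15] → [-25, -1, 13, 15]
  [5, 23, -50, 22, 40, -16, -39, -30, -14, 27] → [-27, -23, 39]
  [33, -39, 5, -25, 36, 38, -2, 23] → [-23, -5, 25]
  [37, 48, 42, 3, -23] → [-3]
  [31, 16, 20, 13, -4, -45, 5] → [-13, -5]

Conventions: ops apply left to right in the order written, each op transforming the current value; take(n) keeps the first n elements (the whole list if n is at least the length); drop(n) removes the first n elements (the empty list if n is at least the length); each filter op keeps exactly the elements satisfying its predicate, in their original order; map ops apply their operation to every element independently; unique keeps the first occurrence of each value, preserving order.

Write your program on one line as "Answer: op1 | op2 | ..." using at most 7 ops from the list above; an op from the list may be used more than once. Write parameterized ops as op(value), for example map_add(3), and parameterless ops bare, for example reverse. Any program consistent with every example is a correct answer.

drop(1) | sort_asc | drop(1) | sort_desc | filter_odd | map_neg

Check, running the answer program on each example:
  [35, -42, 41, 12] -> [-42, 41, 12] -> [-42, 12, 41] -> [12, 41] -> [41, 12] -> [41] -> [-41]
  [43, 25, -6, -13, -18, 1, -15] -> [25, -6, -13, -18, 1, -15] -> [-18, -15, -13, -6, 1, 25] -> [-15, -13, -6, 1, 25] -> [25, 1, -6, -13, -15] -> [25, 1, -13, -15] -> [-25, -1, 13, 15]
  [5, 23, -50, 22, 40, -16, -39, -30, -14, 27] -> [23, -50, 22, 40, -16, -39, -30, -14, 27] -> [-50, -39, -30, -16, -14, 22, 23, 27, 40] -> [-39, -30, -16, -14, 22, 23, 27, 40] -> [40, 27, 23, 22, -14, -16, -30, -39] -> [27, 23, -39] -> [-27, -23, 39]
  [33, -39, 5, -25, 36, 38, -2, 23] -> [-39, 5, -25, 36, 38, -2, 23] -> [-39, -25, -2, 5, 23, 36, 38] -> [-25, -2, 5, 23, 36, 38] -> [38, 36, 23, 5, -2, -25] -> [23, 5, -25] -> [-23, -5, 25]
  [37, 48, 42, 3, -23] -> [48, 42, 3, -23] -> [-23, 3, 42, 48] -> [3, 42, 48] -> [48, 42, 3] -> [3] -> [-3]
  [31, 16, 20, 13, -4, -45, 5] -> [16, 20, 13, -4, -45, 5] -> [-45, -4, 5, 13, 16, 20] -> [-4, 5, 13, 16, 20] -> [20, 16, 13, 5, -4] -> [13, 5] -> [-13, -5]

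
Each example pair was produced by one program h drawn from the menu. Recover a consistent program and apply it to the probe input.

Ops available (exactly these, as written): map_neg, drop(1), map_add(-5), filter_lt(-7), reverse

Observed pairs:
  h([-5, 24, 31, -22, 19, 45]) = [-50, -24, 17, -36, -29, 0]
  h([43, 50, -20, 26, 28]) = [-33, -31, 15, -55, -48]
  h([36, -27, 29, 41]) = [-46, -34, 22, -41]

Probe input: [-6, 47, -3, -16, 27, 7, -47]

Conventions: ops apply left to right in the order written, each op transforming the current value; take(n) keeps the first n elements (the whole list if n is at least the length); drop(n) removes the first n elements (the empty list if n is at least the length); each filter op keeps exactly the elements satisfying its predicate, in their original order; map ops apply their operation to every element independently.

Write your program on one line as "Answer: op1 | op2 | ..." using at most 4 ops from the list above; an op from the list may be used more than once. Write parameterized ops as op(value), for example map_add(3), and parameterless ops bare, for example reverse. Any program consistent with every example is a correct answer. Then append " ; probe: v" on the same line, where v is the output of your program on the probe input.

reverse | map_neg | map_add(-5) ; probe: [42, -12, -32, 11, -2, -52, 1]

Check, running the answer program on each example:
  [-5, 24, 31, -22, 19, 45] -> [45, 19, -22, 31, 24, -5] -> [-45, -19, 22, -31, -24, 5] -> [-50, -24, 17, -36, -29, 0]
  [43, 50, -20, 26, 28] -> [28, 26, -20, 50, 43] -> [-28, -26, 20, -50, -43] -> [-33, -31, 15, -55, -48]
  [36, -27, 29, 41] -> [41, 29, -27, 36] -> [-41, -29, 27, -36] -> [-46, -34, 22, -41]
  probe: [-6, 47, -3, -16, 27, 7, -47] -> [-47, 7, 27, -16, -3, 47, -6] -> [47, -7, -27, 16, 3, -47, 6] -> [42, -12, -32, 11, -2, -52, 1]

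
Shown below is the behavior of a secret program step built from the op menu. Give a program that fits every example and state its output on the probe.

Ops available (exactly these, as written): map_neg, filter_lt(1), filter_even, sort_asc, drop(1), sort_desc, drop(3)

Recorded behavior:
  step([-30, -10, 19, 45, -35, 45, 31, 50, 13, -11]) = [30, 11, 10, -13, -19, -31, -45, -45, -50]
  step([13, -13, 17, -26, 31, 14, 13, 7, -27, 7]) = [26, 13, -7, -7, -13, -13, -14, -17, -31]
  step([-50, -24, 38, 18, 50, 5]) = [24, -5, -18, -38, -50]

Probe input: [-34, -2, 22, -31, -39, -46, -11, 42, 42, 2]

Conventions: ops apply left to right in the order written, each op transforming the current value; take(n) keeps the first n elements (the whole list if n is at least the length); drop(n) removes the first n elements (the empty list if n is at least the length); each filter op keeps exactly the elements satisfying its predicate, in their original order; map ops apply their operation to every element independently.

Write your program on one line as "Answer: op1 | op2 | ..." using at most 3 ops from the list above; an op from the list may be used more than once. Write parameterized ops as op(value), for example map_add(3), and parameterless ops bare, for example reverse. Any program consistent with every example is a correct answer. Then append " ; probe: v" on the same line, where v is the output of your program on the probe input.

map_neg | sort_desc | drop(1) ; probe: [39, 34, 31, 11, 2, -2, -22, -42, -42]

Check, running the answer program on each example:
  [-30, -10, 19, 45, -35, 45, 31, 50, 13, -11] -> [30, 10, -19, -45, 35, -45, -31, -50, -13, 11] -> [35, 30, 11, 10, -13, -19, -31, -45, -45, -50] -> [30, 11, 10, -13, -19, -31, -45, -45, -50]
  [13, -13, 17, -26, 31, 14, 13, 7, -27, 7] -> [-13, 13, -17, 26, -31, -14, -13, -7, 27, -7] -> [27, 26, 13, -7, -7, -13, -13, -14, -17, -31] -> [26, 13, -7, -7, -13, -13, -14, -17, -31]
  [-50, -24, 38, 18, 50, 5] -> [50, 24, -38, -18, -50, -5] -> [50, 24, -5, -18, -38, -50] -> [24, -5, -18, -38, -50]
  probe: [-34, -2, 22, -31, -39, -46, -11, 42, 42, 2] -> [34, 2, -22, 31, 39, 46, 11, -42, -42, -2] -> [46, 39, 34, 31, 11, 2, -2, -22, -42, -42] -> [39, 34, 31, 11, 2, -2, -22, -42, -42]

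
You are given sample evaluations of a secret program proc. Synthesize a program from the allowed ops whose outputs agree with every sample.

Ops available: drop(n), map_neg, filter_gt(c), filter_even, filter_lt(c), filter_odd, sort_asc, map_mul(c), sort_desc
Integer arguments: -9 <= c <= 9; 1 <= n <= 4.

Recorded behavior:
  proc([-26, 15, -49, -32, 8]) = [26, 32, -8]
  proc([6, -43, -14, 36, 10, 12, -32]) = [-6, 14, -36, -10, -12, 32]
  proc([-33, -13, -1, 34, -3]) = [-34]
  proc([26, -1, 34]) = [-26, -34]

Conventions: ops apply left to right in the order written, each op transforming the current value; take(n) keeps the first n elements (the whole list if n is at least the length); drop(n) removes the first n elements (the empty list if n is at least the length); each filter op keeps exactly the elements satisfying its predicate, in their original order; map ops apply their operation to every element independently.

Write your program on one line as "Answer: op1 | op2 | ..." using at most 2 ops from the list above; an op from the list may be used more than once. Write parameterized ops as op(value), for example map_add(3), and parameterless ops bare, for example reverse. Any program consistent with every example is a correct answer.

map_neg | filter_even

Check, running the answer program on each example:
  [-26, 15, -49, -32, 8] -> [26, -15, 49, 32, -8] -> [26, 32, -8]
  [6, -43, -14, 36, 10, 12, -32] -> [-6, 43, 14, -36, -10, -12, 32] -> [-6, 14, -36, -10, -12, 32]
  [-33, -13, -1, 34, -3] -> [33, 13, 1, -34, 3] -> [-34]
  [26, -1, 34] -> [-26, 1, -34] -> [-26, -34]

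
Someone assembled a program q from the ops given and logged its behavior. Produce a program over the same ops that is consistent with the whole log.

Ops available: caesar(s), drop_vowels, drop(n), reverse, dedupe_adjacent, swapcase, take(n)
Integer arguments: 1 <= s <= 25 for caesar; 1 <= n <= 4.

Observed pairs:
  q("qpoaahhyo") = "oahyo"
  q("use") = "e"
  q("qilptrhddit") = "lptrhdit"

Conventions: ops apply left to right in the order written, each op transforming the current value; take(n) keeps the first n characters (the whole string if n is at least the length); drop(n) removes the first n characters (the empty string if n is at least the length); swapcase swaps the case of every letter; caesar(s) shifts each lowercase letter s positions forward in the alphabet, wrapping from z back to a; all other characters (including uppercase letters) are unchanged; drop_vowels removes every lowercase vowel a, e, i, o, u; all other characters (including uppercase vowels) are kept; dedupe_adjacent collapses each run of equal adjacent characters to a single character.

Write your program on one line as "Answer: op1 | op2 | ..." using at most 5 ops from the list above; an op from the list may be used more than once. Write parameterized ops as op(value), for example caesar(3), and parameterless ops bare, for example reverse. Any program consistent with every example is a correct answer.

swapcase | dedupe_adjacent | drop(2) | swapcase

Check, running the answer program on each example:
  "qpoaahhyo" -> "QPOAAHHYO" -> "QPOAHYO" -> "OAHYO" -> "oahyo"
  "use" -> "USE" -> "USE" -> "E" -> "e"
  "qilptrhddit" -> "QILPTRHDDIT" -> "QILPTRHDIT" -> "LPTRHDIT" -> "lptrhdit"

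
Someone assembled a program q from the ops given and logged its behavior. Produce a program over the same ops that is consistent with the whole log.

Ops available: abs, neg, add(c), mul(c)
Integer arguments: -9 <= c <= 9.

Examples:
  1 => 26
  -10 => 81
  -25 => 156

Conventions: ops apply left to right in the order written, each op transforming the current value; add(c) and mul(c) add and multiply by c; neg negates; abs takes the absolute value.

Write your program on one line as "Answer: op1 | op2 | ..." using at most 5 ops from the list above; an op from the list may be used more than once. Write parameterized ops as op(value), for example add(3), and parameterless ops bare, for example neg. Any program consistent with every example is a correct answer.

add(-8) | mul(-5) | add(-1) | add(-8)

Check, running the answer program on each example:
  1 -> -7 -> 35 -> 34 -> 26
  -10 -> -18 -> 90 -> 89 -> 81
  -25 -> -33 -> 165 -> 164 -> 156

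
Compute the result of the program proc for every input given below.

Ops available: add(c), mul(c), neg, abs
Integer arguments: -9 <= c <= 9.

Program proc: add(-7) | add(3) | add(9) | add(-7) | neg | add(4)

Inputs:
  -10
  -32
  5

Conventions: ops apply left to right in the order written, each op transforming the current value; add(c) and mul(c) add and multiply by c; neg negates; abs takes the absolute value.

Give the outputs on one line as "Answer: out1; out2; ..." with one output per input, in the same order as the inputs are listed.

16; 38; 1

Execution, op by op:
  -10 -> -17 -> -14 -> -5 -> -12 -> 12 -> 16
  -32 -> -39 -> -36 -> -27 -> -34 -> 34 -> 38
  5 -> -2 -> 1 -> 10 -> 3 -> -3 -> 1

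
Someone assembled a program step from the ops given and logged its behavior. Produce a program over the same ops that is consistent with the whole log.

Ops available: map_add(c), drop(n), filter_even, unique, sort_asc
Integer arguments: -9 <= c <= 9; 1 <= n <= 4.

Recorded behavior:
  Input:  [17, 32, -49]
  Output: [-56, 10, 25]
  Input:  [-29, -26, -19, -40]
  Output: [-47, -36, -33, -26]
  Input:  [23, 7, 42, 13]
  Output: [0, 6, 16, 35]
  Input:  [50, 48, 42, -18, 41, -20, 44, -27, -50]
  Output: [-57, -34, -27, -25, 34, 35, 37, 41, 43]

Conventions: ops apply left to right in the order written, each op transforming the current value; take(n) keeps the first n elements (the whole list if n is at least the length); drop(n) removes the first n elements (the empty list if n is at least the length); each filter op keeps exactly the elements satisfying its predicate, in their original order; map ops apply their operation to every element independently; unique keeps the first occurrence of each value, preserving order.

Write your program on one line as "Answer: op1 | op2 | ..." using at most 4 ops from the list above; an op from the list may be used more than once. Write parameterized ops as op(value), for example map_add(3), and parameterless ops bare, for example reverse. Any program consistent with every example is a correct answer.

sort_asc | map_add(-9) | map_add(2)

Check, running the answer program on each example:
  [17, 32, -49] -> [-49, 17, 32] -> [-58, 8, 23] -> [-56, 10, 25]
  [-29, -26, -19, -40] -> [-40, -29, -26, -19] -> [-49, -38, -35, -28] -> [-47, -36, -33, -26]
  [23, 7, 42, 13] -> [7, 13, 23, 42] -> [-2, 4, 14, 33] -> [0, 6, 16, 35]
  [50, 48, 42, -18, 41, -20, 44, -27, -50] -> [-50, -27, -20, -18, 41, 42, 44, 48, 50] -> [-59, -36, -29, -27, 32, 33, 35, 39, 41] -> [-57, -34, -27, -25, 34, 35, 37, 41, 43]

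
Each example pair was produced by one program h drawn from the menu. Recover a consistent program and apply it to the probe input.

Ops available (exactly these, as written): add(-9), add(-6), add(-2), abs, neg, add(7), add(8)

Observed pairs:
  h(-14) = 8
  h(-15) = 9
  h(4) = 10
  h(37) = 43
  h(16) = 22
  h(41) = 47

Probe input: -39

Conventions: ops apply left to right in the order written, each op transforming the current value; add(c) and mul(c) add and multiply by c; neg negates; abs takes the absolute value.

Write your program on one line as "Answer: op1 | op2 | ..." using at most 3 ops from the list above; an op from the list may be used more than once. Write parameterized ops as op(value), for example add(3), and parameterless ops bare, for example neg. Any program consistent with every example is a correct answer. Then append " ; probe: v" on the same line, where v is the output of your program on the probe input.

neg | add(-6) | abs ; probe: 33

Check, running the answer program on each example:
  -14 -> 14 -> 8 -> 8
  -15 -> 15 -> 9 -> 9
  4 -> -4 -> -10 -> 10
  37 -> -37 -> -43 -> 43
  16 -> -16 -> -22 -> 22
  41 -> -41 -> -47 -> 47
  probe: -39 -> 39 -> 33 -> 33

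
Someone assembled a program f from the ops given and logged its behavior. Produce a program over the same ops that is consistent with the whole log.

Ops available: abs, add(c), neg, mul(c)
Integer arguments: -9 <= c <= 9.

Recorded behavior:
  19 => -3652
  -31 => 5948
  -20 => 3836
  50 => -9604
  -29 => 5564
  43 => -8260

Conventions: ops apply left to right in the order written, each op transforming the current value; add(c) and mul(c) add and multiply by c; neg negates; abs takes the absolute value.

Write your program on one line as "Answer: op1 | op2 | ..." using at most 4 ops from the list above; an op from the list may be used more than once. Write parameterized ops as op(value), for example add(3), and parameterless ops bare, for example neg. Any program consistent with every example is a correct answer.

mul(4) | mul(-6) | mul(8) | add(-4)

Check, running the answer program on each example:
  19 -> 76 -> -456 -> -3648 -> -3652
  -31 -> -124 -> 744 -> 5952 -> 5948
  -20 -> -80 -> 480 -> 3840 -> 3836
  50 -> 200 -> -1200 -> -9600 -> -9604
  -29 -> -116 -> 696 -> 5568 -> 5564
  43 -> 172 -> -1032 -> -8256 -> -8260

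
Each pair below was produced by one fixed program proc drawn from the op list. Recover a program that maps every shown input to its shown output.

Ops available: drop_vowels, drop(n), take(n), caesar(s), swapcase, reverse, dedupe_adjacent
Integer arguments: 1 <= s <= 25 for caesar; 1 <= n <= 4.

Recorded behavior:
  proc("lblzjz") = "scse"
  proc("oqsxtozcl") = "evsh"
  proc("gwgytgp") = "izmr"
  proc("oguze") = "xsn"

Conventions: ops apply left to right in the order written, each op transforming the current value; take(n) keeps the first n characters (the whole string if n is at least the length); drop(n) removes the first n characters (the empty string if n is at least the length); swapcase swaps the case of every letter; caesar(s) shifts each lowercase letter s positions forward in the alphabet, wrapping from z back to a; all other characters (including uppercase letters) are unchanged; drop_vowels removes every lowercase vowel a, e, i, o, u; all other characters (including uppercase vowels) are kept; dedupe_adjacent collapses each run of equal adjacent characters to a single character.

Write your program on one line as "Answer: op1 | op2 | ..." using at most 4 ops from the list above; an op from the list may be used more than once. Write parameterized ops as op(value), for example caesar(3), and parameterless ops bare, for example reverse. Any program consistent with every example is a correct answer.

caesar(19) | drop(2) | reverse | take(4)

Check, running the answer program on each example:
  "lblzjz" -> "euescs" -> "escs" -> "scse" -> "scse"
  "oqsxtozcl" -> "hjlqmhsve" -> "lqmhsve" -> "evshmql" -> "evsh"
  "gwgytgp" -> "zpzrmzi" -> "zrmzi" -> "izmrz" -> "izmr"
  "oguze" -> "hznsx" -> "nsx" -> "xsn" -> "xsn"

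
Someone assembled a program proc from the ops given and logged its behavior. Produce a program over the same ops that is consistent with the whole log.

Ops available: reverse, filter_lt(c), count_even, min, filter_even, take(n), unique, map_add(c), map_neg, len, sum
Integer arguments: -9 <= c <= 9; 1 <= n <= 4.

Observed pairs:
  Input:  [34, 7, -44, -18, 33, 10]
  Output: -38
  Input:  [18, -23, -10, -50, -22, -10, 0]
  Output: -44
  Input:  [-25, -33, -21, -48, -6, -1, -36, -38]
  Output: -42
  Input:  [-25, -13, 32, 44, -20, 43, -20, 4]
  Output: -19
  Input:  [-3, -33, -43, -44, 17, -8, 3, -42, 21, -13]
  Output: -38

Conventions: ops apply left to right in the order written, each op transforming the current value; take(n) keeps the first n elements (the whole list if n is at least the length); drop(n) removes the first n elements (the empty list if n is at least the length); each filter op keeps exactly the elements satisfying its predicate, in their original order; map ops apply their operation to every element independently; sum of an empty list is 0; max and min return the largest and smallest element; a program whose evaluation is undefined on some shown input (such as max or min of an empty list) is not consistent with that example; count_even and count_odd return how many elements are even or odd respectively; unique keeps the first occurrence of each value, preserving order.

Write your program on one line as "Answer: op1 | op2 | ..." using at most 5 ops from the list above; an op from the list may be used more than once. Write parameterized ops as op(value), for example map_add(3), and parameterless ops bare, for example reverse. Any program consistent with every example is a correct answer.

filter_lt(3) | map_add(6) | filter_lt(-5) | min

Check, running the answer program on each example:
  [34, 7, -44, -18, 33, 10] -> [-44, -18] -> [-38, -12] -> [-38, -12] -> -38
  [18, -23, -10, -50, -22, -10, 0] -> [-23, -10, -50, -22, -10, 0] -> [-17, -4, -44, -16, -4, 6] -> [-17, -44, -16] -> -44
  [-25, -33, -21, -48, -6, -1, -36, -38] -> [-25, -33, -21, -48, -6, -1, -36, -38] -> [-19, -27, -15, -42, 0, 5, -30, -32] -> [-19, -27, -15, -42, -30, -32] -> -42
  [-25, -13, 32, 44, -20, 43, -20, 4] -> [-25, -13, -20, -20] -> [-19, -7, -14, -14] -> [-19, -7, -14, -14] -> -19
  [-3, -33, -43, -44, 17, -8, 3, -42, 21, -13] -> [-3, -33, -43, -44, -8, -42, -13] -> [3, -27, -37, -38, -2, -36, -7] -> [-27, -37, -38, -36, -7] -> -38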